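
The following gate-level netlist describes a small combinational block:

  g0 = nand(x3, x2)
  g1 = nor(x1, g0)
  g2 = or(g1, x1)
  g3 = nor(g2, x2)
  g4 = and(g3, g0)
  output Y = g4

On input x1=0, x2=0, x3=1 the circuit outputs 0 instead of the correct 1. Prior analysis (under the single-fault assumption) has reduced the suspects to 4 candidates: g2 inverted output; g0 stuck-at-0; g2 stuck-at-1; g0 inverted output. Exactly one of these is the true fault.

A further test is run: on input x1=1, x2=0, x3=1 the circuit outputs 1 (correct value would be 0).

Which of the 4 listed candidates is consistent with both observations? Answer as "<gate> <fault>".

g2 inverted output

Evaluate each candidate on input x1=1, x2=0, x3=1:
  g2 inverted output: g0=1, g1=0, g2=0 [inverted output], g3=1, g4=1 → 1 — matches
  g0 stuck-at-0: g0=0 [stuck-at-0], g1=0, g2=1, g3=0, g4=0 → 0 — eliminated
  g2 stuck-at-1: g0=1, g1=0, g2=1 [stuck-at-1], g3=0, g4=0 → 0 — eliminated
  g0 inverted output: g0=0 [inverted output], g1=0, g2=1, g3=0, g4=0 → 0 — eliminated
Only g2 inverted output reproduces the observed 1.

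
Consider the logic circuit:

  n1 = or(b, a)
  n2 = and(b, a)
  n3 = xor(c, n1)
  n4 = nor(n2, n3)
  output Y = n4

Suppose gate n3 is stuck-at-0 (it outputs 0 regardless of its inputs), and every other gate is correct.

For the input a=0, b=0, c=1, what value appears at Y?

Propagate with n3 forced: n1=0, n2=0, n3=0 [stuck-at-0], n4=1.
So Y = 1. (Without the fault it would be 0.)

1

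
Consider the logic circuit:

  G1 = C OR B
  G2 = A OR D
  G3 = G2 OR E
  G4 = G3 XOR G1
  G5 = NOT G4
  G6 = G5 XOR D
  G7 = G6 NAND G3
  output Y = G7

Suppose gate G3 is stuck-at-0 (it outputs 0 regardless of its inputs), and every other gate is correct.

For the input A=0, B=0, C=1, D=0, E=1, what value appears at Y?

1

Propagate with G3 forced: G1=1, G2=0, G3=0 [stuck-at-0], G4=1, G5=0, G6=0, G7=1.
So Y = 1. (Without the fault it would be 0.)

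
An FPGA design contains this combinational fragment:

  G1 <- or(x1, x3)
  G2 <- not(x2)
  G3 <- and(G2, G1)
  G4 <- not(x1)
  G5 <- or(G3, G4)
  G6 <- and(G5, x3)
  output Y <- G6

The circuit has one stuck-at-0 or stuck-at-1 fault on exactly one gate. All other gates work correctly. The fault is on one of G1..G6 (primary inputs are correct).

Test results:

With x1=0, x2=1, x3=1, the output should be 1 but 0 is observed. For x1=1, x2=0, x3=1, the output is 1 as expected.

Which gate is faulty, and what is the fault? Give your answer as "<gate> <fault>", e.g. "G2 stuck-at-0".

G4 stuck-at-0

Fault-free values for test 1 (x1=0, x2=1, x3=1): G1=1, G2=0, G3=0, G4=1, G5=1, G6=1, giving Y=1. Observed 0.
Test 1: faults giving observed 0 are {G4 stuck-at-0, G5 stuck-at-0, G6 stuck-at-0}.
Test 2 (x1=1, x2=0, x3=1): fault-free G1=1, G2=1, G3=1, G4=0, G5=1, G6=1 → 1; observed 1. Eliminates G5 stuck-at-0, G6 stuck-at-0.
Only G4 stuck-at-0 is consistent with every test.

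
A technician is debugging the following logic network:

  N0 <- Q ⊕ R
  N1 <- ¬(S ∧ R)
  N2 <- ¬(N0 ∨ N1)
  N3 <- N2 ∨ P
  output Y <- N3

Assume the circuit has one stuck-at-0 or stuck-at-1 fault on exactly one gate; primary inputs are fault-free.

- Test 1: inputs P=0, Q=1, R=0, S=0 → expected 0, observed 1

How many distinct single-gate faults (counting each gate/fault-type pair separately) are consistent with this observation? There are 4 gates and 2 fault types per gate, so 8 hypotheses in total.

2

Fault-free: N0=1, N1=1, N2=0, N3=0 → 0. Observed 1.
  N0 stuck-at-0: output 0 ✗
  N0 stuck-at-1: output 0 ✗
  N1 stuck-at-0: output 0 ✗
  N1 stuck-at-1: output 0 ✗
  N2 stuck-at-0: output 0 ✗
  N2 stuck-at-1: output 1 ✓
  N3 stuck-at-0: output 0 ✗
  N3 stuck-at-1: output 1 ✓
Consistent faults: {N2 stuck-at-1, N3 stuck-at-1} — 2 in all.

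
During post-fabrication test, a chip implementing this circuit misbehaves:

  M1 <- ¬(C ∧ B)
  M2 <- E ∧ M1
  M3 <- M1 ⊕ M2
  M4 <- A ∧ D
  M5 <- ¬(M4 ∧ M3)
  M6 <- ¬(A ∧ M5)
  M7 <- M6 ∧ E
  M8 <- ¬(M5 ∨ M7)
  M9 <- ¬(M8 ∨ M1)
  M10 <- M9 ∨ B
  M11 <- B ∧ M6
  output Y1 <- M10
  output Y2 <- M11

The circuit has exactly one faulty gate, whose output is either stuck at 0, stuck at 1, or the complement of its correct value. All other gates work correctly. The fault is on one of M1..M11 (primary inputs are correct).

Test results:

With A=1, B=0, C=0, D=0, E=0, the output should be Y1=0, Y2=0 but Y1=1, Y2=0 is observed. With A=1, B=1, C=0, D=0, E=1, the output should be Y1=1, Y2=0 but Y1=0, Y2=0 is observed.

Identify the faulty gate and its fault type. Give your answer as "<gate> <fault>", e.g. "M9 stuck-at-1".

Fault-free values for test 1 (A=1, B=0, C=0, D=0, E=0): M1=1, M2=0, M3=1, M4=0, M5=1, M6=0, M7=0, M8=0, M9=0, M10=0, M11=0, giving Y1=0, Y2=0. Observed Y1=1, Y2=0.
Test 1: faults giving observed Y1=1, Y2=0 are {M1 stuck-at-0, M1 inverted output, M9 stuck-at-1, M9 inverted output, M10 stuck-at-1, M10 inverted output}.
Test 2 (A=1, B=1, C=0, D=0, E=1): fault-free M1=1, M2=1, M3=0, M4=0, M5=1, M6=0, M7=0, M8=0, M9=0, M10=1, M11=0 → Y1=1, Y2=0; observed Y1=0, Y2=0. Eliminates M1 stuck-at-0, M1 inverted output, M9 stuck-at-1, M9 inverted output, M10 stuck-at-1.
Only M10 inverted output is consistent with every test.

M10 inverted output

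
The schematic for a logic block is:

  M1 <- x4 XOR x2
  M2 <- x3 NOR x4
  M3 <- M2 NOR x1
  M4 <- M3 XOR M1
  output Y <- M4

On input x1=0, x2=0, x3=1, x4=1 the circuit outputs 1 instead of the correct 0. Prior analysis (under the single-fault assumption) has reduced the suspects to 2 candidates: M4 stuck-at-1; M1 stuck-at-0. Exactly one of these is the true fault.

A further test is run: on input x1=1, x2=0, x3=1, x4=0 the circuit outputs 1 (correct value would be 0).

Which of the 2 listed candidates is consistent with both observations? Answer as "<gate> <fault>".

M4 stuck-at-1

Evaluate each candidate on input x1=1, x2=0, x3=1, x4=0:
  M4 stuck-at-1: M1=0, M2=0, M3=0, M4=1 [stuck-at-1] → 1 — matches
  M1 stuck-at-0: M1=0 [stuck-at-0], M2=0, M3=0, M4=0 → 0 — eliminated
Only M4 stuck-at-1 reproduces the observed 1.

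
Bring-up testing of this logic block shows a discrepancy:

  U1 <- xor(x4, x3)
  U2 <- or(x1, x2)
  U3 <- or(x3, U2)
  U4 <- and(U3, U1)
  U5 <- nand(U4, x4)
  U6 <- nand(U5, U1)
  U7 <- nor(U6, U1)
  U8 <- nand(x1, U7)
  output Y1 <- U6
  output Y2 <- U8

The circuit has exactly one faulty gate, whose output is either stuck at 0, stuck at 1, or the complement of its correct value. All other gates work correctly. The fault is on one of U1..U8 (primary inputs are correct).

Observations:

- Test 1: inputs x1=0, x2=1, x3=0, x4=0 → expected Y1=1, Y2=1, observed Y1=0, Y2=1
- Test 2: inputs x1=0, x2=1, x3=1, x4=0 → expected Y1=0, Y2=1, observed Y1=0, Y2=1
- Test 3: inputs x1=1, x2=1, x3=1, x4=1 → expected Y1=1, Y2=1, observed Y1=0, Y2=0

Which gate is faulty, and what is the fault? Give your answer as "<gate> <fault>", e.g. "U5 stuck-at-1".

U6 stuck-at-0

Fault-free values for test 1 (x1=0, x2=1, x3=0, x4=0): U1=0, U2=1, U3=1, U4=0, U5=1, U6=1, U7=0, U8=1, giving Y1=1, Y2=1. Observed Y1=0, Y2=1.
Test 1: faults giving observed Y1=0, Y2=1 are {U1 stuck-at-1, U1 inverted output, U6 stuck-at-0, U6 inverted output}.
Test 2 (x1=0, x2=1, x3=1, x4=0): fault-free U1=1, U2=1, U3=1, U4=1, U5=1, U6=0, U7=0, U8=1 → Y1=0, Y2=1; observed Y1=0, Y2=1. Eliminates U1 inverted output, U6 inverted output.
Test 3 (x1=1, x2=1, x3=1, x4=1): fault-free U1=0, U2=1, U3=1, U4=0, U5=1, U6=1, U7=0, U8=1 → Y1=1, Y2=1; observed Y1=0, Y2=0. Eliminates U1 stuck-at-1.
Only U6 stuck-at-0 is consistent with every test.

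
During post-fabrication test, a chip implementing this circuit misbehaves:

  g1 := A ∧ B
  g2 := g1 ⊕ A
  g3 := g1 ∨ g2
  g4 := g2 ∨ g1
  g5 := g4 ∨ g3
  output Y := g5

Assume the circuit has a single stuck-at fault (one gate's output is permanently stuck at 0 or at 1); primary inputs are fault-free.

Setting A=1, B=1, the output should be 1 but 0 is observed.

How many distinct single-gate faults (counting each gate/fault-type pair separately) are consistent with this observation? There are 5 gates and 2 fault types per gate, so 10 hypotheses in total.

Fault-free: g1=1, g2=0, g3=1, g4=1, g5=1 → 1. Observed 0.
  g1 stuck-at-0: output 1 ✗
  g1 stuck-at-1: output 1 ✗
  g2 stuck-at-0: output 1 ✗
  g2 stuck-at-1: output 1 ✗
  g3 stuck-at-0: output 1 ✗
  g3 stuck-at-1: output 1 ✗
  g4 stuck-at-0: output 1 ✗
  g4 stuck-at-1: output 1 ✗
  g5 stuck-at-0: output 0 ✓
  g5 stuck-at-1: output 1 ✗
Consistent faults: {g5 stuck-at-0} — 1 in all.

1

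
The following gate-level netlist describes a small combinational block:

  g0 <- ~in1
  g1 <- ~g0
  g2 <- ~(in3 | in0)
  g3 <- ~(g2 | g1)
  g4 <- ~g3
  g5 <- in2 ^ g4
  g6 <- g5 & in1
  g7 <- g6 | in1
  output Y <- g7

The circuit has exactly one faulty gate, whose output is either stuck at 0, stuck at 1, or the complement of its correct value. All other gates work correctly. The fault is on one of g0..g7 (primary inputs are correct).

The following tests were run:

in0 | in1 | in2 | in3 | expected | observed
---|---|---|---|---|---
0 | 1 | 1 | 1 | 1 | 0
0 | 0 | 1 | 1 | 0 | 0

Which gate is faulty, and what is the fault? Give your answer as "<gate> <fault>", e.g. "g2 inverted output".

Fault-free values for test 1 (in0=0, in1=1, in2=1, in3=1): g0=0, g1=1, g2=0, g3=0, g4=1, g5=0, g6=0, g7=1, giving Y=1. Observed 0.
Test 1: faults giving observed 0 are {g7 stuck-at-0, g7 inverted output}.
Test 2 (in0=0, in1=0, in2=1, in3=1): fault-free g0=1, g1=0, g2=0, g3=1, g4=0, g5=1, g6=0, g7=0 → 0; observed 0. Eliminates g7 inverted output.
Only g7 stuck-at-0 is consistent with every test.

g7 stuck-at-0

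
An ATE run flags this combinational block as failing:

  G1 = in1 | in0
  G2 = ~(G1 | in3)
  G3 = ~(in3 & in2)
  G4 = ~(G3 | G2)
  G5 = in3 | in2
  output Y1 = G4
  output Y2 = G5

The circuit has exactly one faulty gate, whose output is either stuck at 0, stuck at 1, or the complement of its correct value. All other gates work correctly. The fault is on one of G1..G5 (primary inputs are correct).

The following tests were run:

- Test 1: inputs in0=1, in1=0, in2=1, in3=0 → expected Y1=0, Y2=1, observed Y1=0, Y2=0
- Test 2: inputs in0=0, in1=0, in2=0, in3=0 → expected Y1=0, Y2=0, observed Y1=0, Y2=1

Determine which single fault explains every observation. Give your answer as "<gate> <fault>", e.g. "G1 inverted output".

Fault-free values for test 1 (in0=1, in1=0, in2=1, in3=0): G1=1, G2=0, G3=1, G4=0, G5=1, giving Y1=0, Y2=1. Observed Y1=0, Y2=0.
Test 1: faults giving observed Y1=0, Y2=0 are {G5 stuck-at-0, G5 inverted output}.
Test 2 (in0=0, in1=0, in2=0, in3=0): fault-free G1=0, G2=1, G3=1, G4=0, G5=0 → Y1=0, Y2=0; observed Y1=0, Y2=1. Eliminates G5 stuck-at-0.
Only G5 inverted output is consistent with every test.

G5 inverted output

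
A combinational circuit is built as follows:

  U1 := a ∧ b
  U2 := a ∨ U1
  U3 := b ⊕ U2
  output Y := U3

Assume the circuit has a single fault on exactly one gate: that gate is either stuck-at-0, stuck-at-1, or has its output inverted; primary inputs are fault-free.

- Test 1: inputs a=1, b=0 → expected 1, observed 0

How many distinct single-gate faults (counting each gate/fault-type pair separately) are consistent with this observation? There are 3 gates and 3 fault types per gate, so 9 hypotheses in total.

Fault-free: U1=0, U2=1, U3=1 → 1. Observed 0.
  U1 stuck-at-0: output 1 ✗
  U1 stuck-at-1: output 1 ✗
  U1 inverted output: output 1 ✗
  U2 stuck-at-0: output 0 ✓
  U2 stuck-at-1: output 1 ✗
  U2 inverted output: output 0 ✓
  U3 stuck-at-0: output 0 ✓
  U3 stuck-at-1: output 1 ✗
  U3 inverted output: output 0 ✓
Consistent faults: {U2 stuck-at-0, U2 inverted output, U3 stuck-at-0, U3 inverted output} — 4 in all.

4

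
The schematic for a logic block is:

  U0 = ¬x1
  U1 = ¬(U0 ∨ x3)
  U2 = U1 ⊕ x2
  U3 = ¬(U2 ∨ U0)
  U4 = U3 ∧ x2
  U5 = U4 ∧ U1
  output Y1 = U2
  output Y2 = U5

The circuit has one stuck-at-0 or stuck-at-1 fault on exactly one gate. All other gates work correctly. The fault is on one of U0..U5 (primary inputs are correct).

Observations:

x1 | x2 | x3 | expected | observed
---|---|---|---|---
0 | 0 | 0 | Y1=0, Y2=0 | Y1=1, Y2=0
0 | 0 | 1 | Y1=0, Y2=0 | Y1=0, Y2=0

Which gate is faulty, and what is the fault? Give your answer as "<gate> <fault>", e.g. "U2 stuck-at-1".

Fault-free values for test 1 (x1=0, x2=0, x3=0): U0=1, U1=0, U2=0, U3=0, U4=0, U5=0, giving Y1=0, Y2=0. Observed Y1=1, Y2=0.
Test 1: faults giving observed Y1=1, Y2=0 are {U0 stuck-at-0, U1 stuck-at-1, U2 stuck-at-1}.
Test 2 (x1=0, x2=0, x3=1): fault-free U0=1, U1=0, U2=0, U3=0, U4=0, U5=0 → Y1=0, Y2=0; observed Y1=0, Y2=0. Eliminates U1 stuck-at-1, U2 stuck-at-1.
Only U0 stuck-at-0 is consistent with every test.

U0 stuck-at-0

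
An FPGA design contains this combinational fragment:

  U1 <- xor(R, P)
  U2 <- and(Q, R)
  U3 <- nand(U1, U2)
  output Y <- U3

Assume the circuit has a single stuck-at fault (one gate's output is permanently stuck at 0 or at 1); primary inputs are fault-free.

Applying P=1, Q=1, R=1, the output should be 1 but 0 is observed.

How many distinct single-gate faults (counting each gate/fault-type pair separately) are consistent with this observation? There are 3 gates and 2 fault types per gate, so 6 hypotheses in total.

2

Fault-free: U1=0, U2=1, U3=1 → 1. Observed 0.
  U1 stuck-at-0: output 1 ✗
  U1 stuck-at-1: output 0 ✓
  U2 stuck-at-0: output 1 ✗
  U2 stuck-at-1: output 1 ✗
  U3 stuck-at-0: output 0 ✓
  U3 stuck-at-1: output 1 ✗
Consistent faults: {U1 stuck-at-1, U3 stuck-at-0} — 2 in all.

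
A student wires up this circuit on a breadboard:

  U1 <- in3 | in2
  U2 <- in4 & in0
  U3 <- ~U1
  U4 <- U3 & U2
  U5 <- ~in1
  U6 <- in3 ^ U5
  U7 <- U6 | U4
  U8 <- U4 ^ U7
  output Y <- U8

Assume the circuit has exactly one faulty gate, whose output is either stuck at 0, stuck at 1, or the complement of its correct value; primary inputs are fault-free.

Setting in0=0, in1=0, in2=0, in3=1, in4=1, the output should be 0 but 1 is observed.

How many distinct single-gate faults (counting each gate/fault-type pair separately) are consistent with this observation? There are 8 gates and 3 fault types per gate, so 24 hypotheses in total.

Fault-free: U1=1, U2=0, U3=0, U4=0, U5=1, U6=0, U7=0, U8=0 → 0. Observed 1.
  U1: none of the 3 fault types match ✗
  U2: none of the 3 fault types match ✗
  U3: none of the 3 fault types match ✗
  U4: none of the 3 fault types match ✗
  U5: stuck-at-0, inverted output ✓; others ✗
  U6: stuck-at-1, inverted output ✓; others ✗
  U7: stuck-at-1, inverted output ✓; others ✗
  U8: stuck-at-1, inverted output ✓; others ✗
Consistent faults: {U5 stuck-at-0, U5 inverted output, U6 stuck-at-1, U6 inverted output, U7 stuck-at-1, U7 inverted output, U8 stuck-at-1, U8 inverted output} — 8 in all.

8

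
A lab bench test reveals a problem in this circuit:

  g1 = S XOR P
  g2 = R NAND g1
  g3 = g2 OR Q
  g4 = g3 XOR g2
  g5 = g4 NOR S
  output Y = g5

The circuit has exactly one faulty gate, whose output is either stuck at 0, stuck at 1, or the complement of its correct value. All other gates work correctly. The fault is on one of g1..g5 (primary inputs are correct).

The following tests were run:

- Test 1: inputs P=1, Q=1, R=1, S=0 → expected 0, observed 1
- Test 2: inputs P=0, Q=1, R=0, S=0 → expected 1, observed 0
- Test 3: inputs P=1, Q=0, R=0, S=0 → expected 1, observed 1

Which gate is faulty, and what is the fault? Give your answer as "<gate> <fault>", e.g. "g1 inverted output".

Fault-free values for test 1 (P=1, Q=1, R=1, S=0): g1=1, g2=0, g3=1, g4=1, g5=0, giving Y=0. Observed 1.
Test 1: faults giving observed 1 are {g1 stuck-at-0, g1 inverted output, g2 stuck-at-1, g2 inverted output, g3 stuck-at-0, g3 inverted output, g4 stuck-at-0, g4 inverted output, g5 stuck-at-1, g5 inverted output}.
Test 2 (P=0, Q=1, R=0, S=0): fault-free g1=0, g2=1, g3=1, g4=0, g5=1 → 1; observed 0. Eliminates g1 stuck-at-0, g1 inverted output, g2 stuck-at-1, g4 stuck-at-0, g5 stuck-at-1.
Test 3 (P=1, Q=0, R=0, S=0): fault-free g1=1, g2=1, g3=1, g4=0, g5=1 → 1; observed 1. Eliminates g3 stuck-at-0, g3 inverted output, g4 inverted output, g5 inverted output.
Only g2 inverted output is consistent with every test.

g2 inverted output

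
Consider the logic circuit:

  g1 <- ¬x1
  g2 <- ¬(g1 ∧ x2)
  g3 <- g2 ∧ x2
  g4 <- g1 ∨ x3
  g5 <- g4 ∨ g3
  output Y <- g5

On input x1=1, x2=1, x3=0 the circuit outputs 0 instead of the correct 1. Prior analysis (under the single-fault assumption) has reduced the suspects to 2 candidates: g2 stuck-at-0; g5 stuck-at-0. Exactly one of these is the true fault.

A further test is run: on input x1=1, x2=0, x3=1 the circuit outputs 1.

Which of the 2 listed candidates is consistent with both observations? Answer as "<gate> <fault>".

g2 stuck-at-0

Evaluate each candidate on input x1=1, x2=0, x3=1:
  g2 stuck-at-0: g1=0, g2=0 [stuck-at-0], g3=0, g4=1, g5=1 → 1 — matches
  g5 stuck-at-0: g1=0, g2=1, g3=0, g4=1, g5=0 [stuck-at-0] → 0 — eliminated
Only g2 stuck-at-0 reproduces the observed 1.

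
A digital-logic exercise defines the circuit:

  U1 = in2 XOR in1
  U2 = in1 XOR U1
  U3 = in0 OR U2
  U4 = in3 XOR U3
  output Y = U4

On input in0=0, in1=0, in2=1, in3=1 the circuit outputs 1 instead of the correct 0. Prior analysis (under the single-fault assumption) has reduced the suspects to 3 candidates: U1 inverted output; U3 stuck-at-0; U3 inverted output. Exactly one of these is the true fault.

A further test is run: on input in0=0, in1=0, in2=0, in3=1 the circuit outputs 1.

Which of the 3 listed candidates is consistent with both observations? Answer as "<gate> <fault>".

Evaluate each candidate on input in0=0, in1=0, in2=0, in3=1:
  U1 inverted output: U1=1 [inverted output], U2=1, U3=1, U4=0 → 0 — eliminated
  U3 stuck-at-0: U1=0, U2=0, U3=0 [stuck-at-0], U4=1 → 1 — matches
  U3 inverted output: U1=0, U2=0, U3=1 [inverted output], U4=0 → 0 — eliminated
Only U3 stuck-at-0 reproduces the observed 1.

U3 stuck-at-0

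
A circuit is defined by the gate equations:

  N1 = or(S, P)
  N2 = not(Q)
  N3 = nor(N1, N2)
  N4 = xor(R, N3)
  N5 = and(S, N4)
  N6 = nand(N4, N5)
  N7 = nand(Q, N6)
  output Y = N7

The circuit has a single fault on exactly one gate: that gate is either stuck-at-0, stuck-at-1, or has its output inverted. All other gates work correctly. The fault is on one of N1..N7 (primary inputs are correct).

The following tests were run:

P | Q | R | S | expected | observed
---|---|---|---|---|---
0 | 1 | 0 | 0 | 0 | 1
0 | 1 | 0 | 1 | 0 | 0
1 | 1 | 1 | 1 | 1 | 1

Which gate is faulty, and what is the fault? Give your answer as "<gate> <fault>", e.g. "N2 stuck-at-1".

Fault-free values for test 1 (P=0, Q=1, R=0, S=0): N1=0, N2=0, N3=1, N4=1, N5=0, N6=1, N7=0, giving Y=0. Observed 1.
Test 1: faults giving observed 1 are {N5 stuck-at-1, N5 inverted output, N6 stuck-at-0, N6 inverted output, N7 stuck-at-1, N7 inverted output}.
Test 2 (P=0, Q=1, R=0, S=1): fault-free N1=1, N2=0, N3=0, N4=0, N5=0, N6=1, N7=0 → 0; observed 0. Eliminates N6 stuck-at-0, N6 inverted output, N7 stuck-at-1, N7 inverted output.
Test 3 (P=1, Q=1, R=1, S=1): fault-free N1=1, N2=0, N3=0, N4=1, N5=1, N6=0, N7=1 → 1; observed 1. Eliminates N5 inverted output.
Only N5 stuck-at-1 is consistent with every test.

N5 stuck-at-1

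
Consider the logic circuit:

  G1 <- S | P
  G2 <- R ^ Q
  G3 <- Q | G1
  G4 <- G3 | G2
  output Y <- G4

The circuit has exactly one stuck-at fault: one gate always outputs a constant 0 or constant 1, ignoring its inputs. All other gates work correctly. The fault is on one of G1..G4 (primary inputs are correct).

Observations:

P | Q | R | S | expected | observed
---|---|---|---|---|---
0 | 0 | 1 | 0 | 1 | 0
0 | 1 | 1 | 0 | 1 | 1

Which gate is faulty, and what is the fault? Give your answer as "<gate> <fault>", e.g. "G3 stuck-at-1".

G2 stuck-at-0

Fault-free values for test 1 (P=0, Q=0, R=1, S=0): G1=0, G2=1, G3=0, G4=1, giving Y=1. Observed 0.
Test 1: faults giving observed 0 are {G2 stuck-at-0, G4 stuck-at-0}.
Test 2 (P=0, Q=1, R=1, S=0): fault-free G1=0, G2=0, G3=1, G4=1 → 1; observed 1. Eliminates G4 stuck-at-0.
Only G2 stuck-at-0 is consistent with every test.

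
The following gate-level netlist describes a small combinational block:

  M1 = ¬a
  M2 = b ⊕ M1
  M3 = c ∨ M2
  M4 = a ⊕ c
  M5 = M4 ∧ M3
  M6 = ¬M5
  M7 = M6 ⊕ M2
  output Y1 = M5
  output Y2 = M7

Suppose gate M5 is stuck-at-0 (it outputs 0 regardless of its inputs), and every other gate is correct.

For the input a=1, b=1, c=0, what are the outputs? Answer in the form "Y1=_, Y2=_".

Propagate with M5 forced: M1=0, M2=1, M3=1, M4=1, M5=0 [stuck-at-0], M6=1, M7=0.
So the outputs are Y1=0, Y2=0. (Without the fault they would be Y1=1, Y2=1.)

Y1=0, Y2=0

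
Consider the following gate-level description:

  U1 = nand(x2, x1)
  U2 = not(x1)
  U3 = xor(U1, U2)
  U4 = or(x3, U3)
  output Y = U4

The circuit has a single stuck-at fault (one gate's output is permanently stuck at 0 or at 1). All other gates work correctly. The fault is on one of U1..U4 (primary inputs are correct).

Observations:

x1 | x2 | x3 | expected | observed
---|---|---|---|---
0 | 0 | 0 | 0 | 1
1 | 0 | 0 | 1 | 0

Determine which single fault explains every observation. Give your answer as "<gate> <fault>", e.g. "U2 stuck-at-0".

U1 stuck-at-0

Fault-free values for test 1 (x1=0, x2=0, x3=0): U1=1, U2=1, U3=0, U4=0, giving Y=0. Observed 1.
Test 1: faults giving observed 1 are {U1 stuck-at-0, U2 stuck-at-0, U3 stuck-at-1, U4 stuck-at-1}.
Test 2 (x1=1, x2=0, x3=0): fault-free U1=1, U2=0, U3=1, U4=1 → 1; observed 0. Eliminates U2 stuck-at-0, U3 stuck-at-1, U4 stuck-at-1.
Only U1 stuck-at-0 is consistent with every test.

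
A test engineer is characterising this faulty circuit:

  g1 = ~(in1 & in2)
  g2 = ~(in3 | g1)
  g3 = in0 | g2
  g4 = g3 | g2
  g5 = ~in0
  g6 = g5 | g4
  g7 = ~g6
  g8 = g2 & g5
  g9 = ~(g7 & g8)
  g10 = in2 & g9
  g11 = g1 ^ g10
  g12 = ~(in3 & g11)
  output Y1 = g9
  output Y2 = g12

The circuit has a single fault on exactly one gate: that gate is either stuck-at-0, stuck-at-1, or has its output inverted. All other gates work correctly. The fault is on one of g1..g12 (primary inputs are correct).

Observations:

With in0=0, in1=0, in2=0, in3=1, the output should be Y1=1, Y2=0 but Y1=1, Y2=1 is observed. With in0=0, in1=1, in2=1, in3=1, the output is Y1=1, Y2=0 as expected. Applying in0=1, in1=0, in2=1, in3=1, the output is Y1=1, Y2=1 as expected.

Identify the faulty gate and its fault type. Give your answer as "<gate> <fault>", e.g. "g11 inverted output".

Fault-free values for test 1 (in0=0, in1=0, in2=0, in3=1): g1=1, g2=0, g3=0, g4=0, g5=1, g6=1, g7=0, g8=0, g9=1, g10=0, g11=1, g12=0, giving Y1=1, Y2=0. Observed Y1=1, Y2=1.
Test 1: faults giving observed Y1=1, Y2=1 are {g1 stuck-at-0, g1 inverted output, g10 stuck-at-1, g10 inverted output, g11 stuck-at-0, g11 inverted output, g12 stuck-at-1, g12 inverted output}.
Test 2 (in0=0, in1=1, in2=1, in3=1): fault-free g1=0, g2=0, g3=0, g4=0, g5=1, g6=1, g7=0, g8=0, g9=1, g10=1, g11=1, g12=0 → Y1=1, Y2=0; observed Y1=1, Y2=0. Eliminates g1 inverted output, g10 inverted output, g11 stuck-at-0, g11 inverted output, g12 stuck-at-1, g12 inverted output.
Test 3 (in0=1, in1=0, in2=1, in3=1): fault-free g1=1, g2=0, g3=1, g4=1, g5=0, g6=1, g7=0, g8=0, g9=1, g10=1, g11=0, g12=1 → Y1=1, Y2=1; observed Y1=1, Y2=1. Eliminates g1 stuck-at-0.
Only g10 stuck-at-1 is consistent with every test.

g10 stuck-at-1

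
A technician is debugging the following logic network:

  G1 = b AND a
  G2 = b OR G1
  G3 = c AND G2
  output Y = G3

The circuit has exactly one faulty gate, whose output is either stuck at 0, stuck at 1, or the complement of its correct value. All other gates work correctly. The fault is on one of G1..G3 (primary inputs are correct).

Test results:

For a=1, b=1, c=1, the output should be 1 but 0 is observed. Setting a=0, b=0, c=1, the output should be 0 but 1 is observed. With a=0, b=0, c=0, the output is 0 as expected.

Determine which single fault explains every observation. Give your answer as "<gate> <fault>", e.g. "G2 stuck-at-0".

Fault-free values for test 1 (a=1, b=1, c=1): G1=1, G2=1, G3=1, giving Y=1. Observed 0.
Test 1: faults giving observed 0 are {G2 stuck-at-0, G2 inverted output, G3 stuck-at-0, G3 inverted output}.
Test 2 (a=0, b=0, c=1): fault-free G1=0, G2=0, G3=0 → 0; observed 1. Eliminates G2 stuck-at-0, G3 stuck-at-0.
Test 3 (a=0, b=0, c=0): fault-free G1=0, G2=0, G3=0 → 0; observed 0. Eliminates G3 inverted output.
Only G2 inverted output is consistent with every test.

G2 inverted output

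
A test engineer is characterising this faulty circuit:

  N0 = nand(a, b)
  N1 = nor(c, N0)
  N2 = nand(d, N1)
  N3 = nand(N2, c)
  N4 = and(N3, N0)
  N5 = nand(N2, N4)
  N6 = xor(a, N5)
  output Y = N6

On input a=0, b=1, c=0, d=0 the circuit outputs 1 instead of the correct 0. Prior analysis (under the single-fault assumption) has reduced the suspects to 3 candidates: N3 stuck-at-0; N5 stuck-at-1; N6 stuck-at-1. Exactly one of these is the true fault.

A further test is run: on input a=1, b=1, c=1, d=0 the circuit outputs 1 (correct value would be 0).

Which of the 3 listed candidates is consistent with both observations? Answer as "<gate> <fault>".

Evaluate each candidate on input a=1, b=1, c=1, d=0:
  N3 stuck-at-0: N0=0, N1=0, N2=1, N3=0 [stuck-at-0], N4=0, N5=1, N6=0 → 0 — eliminated
  N5 stuck-at-1: N0=0, N1=0, N2=1, N3=0, N4=0, N5=1 [stuck-at-1], N6=0 → 0 — eliminated
  N6 stuck-at-1: N0=0, N1=0, N2=1, N3=0, N4=0, N5=1, N6=1 [stuck-at-1] → 1 — matches
Only N6 stuck-at-1 reproduces the observed 1.

N6 stuck-at-1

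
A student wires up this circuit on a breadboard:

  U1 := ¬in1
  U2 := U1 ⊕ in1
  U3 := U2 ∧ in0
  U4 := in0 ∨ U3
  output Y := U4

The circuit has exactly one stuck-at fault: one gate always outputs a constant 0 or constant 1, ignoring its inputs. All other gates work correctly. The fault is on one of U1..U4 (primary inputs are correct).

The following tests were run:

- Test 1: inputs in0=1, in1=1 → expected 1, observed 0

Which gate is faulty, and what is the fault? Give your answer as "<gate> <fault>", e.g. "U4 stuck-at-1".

Fault-free values for test 1 (in0=1, in1=1): U1=0, U2=1, U3=1, U4=1, giving Y=1. Observed 0.
Test 1: faults giving observed 0 are {U4 stuck-at-0}.
Only U4 stuck-at-0 is consistent with every test.

U4 stuck-at-0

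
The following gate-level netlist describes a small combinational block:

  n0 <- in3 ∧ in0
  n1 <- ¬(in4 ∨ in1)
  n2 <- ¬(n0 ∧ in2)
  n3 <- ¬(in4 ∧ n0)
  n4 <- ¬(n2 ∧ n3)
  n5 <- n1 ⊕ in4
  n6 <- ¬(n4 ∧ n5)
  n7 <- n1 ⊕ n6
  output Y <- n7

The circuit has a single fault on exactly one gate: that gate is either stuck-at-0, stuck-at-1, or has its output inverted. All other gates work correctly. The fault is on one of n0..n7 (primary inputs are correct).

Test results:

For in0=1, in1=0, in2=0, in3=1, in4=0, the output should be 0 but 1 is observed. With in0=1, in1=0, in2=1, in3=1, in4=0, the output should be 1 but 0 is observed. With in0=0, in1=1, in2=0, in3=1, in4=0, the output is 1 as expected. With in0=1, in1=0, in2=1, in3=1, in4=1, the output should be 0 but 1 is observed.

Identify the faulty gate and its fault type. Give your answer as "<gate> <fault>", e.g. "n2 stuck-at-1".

n4 inverted output

Fault-free values for test 1 (in0=1, in1=0, in2=0, in3=1, in4=0): n0=1, n1=1, n2=1, n3=1, n4=0, n5=1, n6=1, n7=0, giving Y=0. Observed 1.
Test 1: faults giving observed 1 are {n1 stuck-at-0, n1 inverted output, n2 stuck-at-0, n2 inverted output, n3 stuck-at-0, n3 inverted output, n4 stuck-at-1, n4 inverted output, n6 stuck-at-0, n6 inverted output, n7 stuck-at-1, n7 inverted output}.
Test 2 (in0=1, in1=0, in2=1, in3=1, in4=0): fault-free n0=1, n1=1, n2=0, n3=1, n4=1, n5=1, n6=0, n7=1 → 1; observed 0. Eliminates n1 stuck-at-0, n1 inverted output, n2 stuck-at-0, n3 stuck-at-0, n3 inverted output, n4 stuck-at-1, n6 stuck-at-0, n7 stuck-at-1.
Test 3 (in0=0, in1=1, in2=0, in3=1, in4=0): fault-free n0=0, n1=0, n2=1, n3=1, n4=0, n5=0, n6=1, n7=1 → 1; observed 1. Eliminates n6 inverted output, n7 inverted output.
Test 4 (in0=1, in1=0, in2=1, in3=1, in4=1): fault-free n0=1, n1=0, n2=0, n3=0, n4=1, n5=1, n6=0, n7=0 → 0; observed 1. Eliminates n2 inverted output.
Only n4 inverted output is consistent with every test.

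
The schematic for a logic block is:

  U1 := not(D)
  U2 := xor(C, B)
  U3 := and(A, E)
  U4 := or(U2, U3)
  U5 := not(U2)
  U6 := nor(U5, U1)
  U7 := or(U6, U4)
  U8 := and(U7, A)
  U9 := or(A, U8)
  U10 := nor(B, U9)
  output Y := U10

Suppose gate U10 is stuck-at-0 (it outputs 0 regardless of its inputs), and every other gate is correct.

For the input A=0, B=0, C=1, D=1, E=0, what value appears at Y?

0

Propagate with U10 forced: U1=0, U2=1, U3=0, U4=1, U5=0, U6=1, U7=1, U8=0, U9=0, U10=0 [stuck-at-0].
So Y = 0. (Without the fault it would be 1.)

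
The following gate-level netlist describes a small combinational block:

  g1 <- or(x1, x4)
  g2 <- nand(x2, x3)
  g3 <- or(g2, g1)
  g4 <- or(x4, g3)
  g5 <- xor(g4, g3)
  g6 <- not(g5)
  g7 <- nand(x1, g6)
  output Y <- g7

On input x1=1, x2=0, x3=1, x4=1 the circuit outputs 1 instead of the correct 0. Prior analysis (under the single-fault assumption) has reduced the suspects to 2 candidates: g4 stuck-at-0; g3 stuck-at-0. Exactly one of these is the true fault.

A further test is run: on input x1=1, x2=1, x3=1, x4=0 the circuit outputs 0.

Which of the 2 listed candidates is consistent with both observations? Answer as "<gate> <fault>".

Evaluate each candidate on input x1=1, x2=1, x3=1, x4=0:
  g4 stuck-at-0: g1=1, g2=0, g3=1, g4=0 [stuck-at-0], g5=1, g6=0, g7=1 → 1 — eliminated
  g3 stuck-at-0: g1=1, g2=0, g3=0 [stuck-at-0], g4=0, g5=0, g6=1, g7=0 → 0 — matches
Only g3 stuck-at-0 reproduces the observed 0.

g3 stuck-at-0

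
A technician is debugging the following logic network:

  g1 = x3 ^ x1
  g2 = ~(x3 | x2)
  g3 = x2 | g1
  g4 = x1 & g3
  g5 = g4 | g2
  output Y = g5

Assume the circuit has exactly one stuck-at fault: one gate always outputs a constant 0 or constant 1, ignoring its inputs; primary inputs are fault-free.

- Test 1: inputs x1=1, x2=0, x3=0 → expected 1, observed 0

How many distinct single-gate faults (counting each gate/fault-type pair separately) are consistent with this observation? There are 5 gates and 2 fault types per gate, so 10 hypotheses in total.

Fault-free: g1=1, g2=1, g3=1, g4=1, g5=1 → 1. Observed 0.
  g1 stuck-at-0: output 1 ✗
  g1 stuck-at-1: output 1 ✗
  g2 stuck-at-0: output 1 ✗
  g2 stuck-at-1: output 1 ✗
  g3 stuck-at-0: output 1 ✗
  g3 stuck-at-1: output 1 ✗
  g4 stuck-at-0: output 1 ✗
  g4 stuck-at-1: output 1 ✗
  g5 stuck-at-0: output 0 ✓
  g5 stuck-at-1: output 1 ✗
Consistent faults: {g5 stuck-at-0} — 1 in all.

1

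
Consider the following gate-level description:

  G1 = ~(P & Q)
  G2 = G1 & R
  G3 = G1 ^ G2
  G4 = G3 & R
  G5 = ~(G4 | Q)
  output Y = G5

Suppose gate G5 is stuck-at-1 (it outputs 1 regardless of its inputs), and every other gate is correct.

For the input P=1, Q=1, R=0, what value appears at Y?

1

Propagate with G5 forced: G1=0, G2=0, G3=0, G4=0, G5=1 [stuck-at-1].
So Y = 1. (Without the fault it would be 0.)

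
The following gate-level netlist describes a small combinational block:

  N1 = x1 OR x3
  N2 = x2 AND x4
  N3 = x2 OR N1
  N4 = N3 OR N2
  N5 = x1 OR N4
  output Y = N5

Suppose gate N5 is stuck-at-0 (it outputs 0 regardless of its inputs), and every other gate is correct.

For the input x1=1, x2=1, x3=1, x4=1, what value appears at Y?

Propagate with N5 forced: N1=1, N2=1, N3=1, N4=1, N5=0 [stuck-at-0].
So Y = 0. (Without the fault it would be 1.)

0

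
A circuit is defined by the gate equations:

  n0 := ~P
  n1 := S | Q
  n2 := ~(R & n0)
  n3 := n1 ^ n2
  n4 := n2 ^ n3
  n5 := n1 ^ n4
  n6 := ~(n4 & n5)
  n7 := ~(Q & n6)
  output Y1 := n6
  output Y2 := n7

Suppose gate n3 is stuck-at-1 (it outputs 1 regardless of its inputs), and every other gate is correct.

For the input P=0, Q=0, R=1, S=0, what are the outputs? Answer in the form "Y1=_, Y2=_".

Y1=0, Y2=1

Propagate with n3 forced: n0=1, n1=0, n2=0, n3=1 [stuck-at-1], n4=1, n5=1, n6=0, n7=1.
So the outputs are Y1=0, Y2=1. (Without the fault they would be Y1=1, Y2=1.)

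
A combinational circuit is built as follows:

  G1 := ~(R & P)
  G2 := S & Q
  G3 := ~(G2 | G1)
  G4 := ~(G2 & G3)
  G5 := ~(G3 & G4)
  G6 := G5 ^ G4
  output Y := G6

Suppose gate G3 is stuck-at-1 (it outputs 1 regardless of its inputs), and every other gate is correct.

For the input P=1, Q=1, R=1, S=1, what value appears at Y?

Propagate with G3 forced: G1=0, G2=1, G3=1 [stuck-at-1], G4=0, G5=1, G6=1.
So Y = 1. (Without the fault it would be 0.)

1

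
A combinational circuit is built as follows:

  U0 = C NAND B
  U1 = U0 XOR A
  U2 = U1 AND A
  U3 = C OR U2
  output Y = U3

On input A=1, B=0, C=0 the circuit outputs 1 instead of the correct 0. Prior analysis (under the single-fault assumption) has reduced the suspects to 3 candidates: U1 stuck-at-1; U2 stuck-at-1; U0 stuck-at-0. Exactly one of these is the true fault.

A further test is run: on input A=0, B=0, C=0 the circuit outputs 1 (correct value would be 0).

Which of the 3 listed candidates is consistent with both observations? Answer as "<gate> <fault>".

Evaluate each candidate on input A=0, B=0, C=0:
  U1 stuck-at-1: U0=1, U1=1 [stuck-at-1], U2=0, U3=0 → 0 — eliminated
  U2 stuck-at-1: U0=1, U1=1, U2=1 [stuck-at-1], U3=1 → 1 — matches
  U0 stuck-at-0: U0=0 [stuck-at-0], U1=0, U2=0, U3=0 → 0 — eliminated
Only U2 stuck-at-1 reproduces the observed 1.

U2 stuck-at-1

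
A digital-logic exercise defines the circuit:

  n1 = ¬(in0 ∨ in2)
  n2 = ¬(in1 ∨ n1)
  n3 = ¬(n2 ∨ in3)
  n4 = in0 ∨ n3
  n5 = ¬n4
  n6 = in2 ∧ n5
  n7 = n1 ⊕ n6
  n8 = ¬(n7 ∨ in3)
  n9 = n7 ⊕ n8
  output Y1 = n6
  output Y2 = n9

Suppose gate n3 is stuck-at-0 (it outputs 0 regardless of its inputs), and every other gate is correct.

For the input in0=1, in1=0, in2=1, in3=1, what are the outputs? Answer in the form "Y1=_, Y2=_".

Y1=0, Y2=0

Propagate with n3 forced: n1=0, n2=1, n3=0 [stuck-at-0], n4=1, n5=0, n6=0, n7=0, n8=0, n9=0.
So the outputs are Y1=0, Y2=0. (Same as the fault-free value — the fault is masked on this input.)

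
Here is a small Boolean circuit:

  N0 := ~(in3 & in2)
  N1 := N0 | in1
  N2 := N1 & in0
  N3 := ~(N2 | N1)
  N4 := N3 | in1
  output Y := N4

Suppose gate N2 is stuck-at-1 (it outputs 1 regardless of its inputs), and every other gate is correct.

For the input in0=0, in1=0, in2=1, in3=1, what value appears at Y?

Propagate with N2 forced: N0=0, N1=0, N2=1 [stuck-at-1], N3=0, N4=0.
So Y = 0. (Without the fault it would be 1.)

0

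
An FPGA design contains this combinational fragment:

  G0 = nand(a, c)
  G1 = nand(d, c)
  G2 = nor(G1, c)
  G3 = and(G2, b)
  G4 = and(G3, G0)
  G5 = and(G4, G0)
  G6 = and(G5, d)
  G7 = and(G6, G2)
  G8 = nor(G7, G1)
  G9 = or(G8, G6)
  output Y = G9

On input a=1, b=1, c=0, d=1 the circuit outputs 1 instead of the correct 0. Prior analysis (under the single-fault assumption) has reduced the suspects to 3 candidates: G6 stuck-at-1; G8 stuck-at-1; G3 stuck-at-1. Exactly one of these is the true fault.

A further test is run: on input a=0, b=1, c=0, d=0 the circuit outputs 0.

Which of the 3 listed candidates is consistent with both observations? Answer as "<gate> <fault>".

Evaluate each candidate on input a=0, b=1, c=0, d=0:
  G6 stuck-at-1: G0=1, G1=1, G2=0, G3=0, G4=0, G5=0, G6=1 [stuck-at-1], G7=0, G8=0, G9=1 → 1 — eliminated
  G8 stuck-at-1: G0=1, G1=1, G2=0, G3=0, G4=0, G5=0, G6=0, G7=0, G8=1 [stuck-at-1], G9=1 → 1 — eliminated
  G3 stuck-at-1: G0=1, G1=1, G2=0, G3=1 [stuck-at-1], G4=1, G5=1, G6=0, G7=0, G8=0, G9=0 → 0 — matches
Only G3 stuck-at-1 reproduces the observed 0.

G3 stuck-at-1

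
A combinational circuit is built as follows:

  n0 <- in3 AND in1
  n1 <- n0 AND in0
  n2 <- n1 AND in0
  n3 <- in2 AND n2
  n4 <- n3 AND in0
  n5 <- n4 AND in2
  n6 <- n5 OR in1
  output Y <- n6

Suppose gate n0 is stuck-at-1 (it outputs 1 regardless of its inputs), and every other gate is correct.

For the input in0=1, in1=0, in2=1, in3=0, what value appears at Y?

Propagate with n0 forced: n0=1 [stuck-at-1], n1=1, n2=1, n3=1, n4=1, n5=1, n6=1.
So Y = 1. (Without the fault it would be 0.)

1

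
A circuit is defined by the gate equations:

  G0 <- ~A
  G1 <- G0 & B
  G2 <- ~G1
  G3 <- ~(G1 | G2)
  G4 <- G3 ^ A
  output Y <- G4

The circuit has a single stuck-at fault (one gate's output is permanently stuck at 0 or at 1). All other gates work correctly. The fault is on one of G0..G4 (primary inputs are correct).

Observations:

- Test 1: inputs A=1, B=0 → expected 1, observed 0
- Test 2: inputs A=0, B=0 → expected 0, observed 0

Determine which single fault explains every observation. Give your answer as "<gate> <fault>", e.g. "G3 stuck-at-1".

Fault-free values for test 1 (A=1, B=0): G0=0, G1=0, G2=1, G3=0, G4=1, giving Y=1. Observed 0.
Test 1: faults giving observed 0 are {G2 stuck-at-0, G3 stuck-at-1, G4 stuck-at-0}.
Test 2 (A=0, B=0): fault-free G0=1, G1=0, G2=1, G3=0, G4=0 → 0; observed 0. Eliminates G2 stuck-at-0, G3 stuck-at-1.
Only G4 stuck-at-0 is consistent with every test.

G4 stuck-at-0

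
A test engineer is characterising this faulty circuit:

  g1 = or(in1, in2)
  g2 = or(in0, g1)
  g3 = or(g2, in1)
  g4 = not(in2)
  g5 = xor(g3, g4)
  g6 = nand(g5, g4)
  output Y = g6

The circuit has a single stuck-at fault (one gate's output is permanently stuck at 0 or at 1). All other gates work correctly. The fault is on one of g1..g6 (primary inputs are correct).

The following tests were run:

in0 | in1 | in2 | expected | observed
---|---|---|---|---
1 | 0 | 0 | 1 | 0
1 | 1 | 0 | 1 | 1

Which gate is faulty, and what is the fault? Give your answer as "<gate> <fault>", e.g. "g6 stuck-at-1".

Fault-free values for test 1 (in0=1, in1=0, in2=0): g1=0, g2=1, g3=1, g4=1, g5=0, g6=1, giving Y=1. Observed 0.
Test 1: faults giving observed 0 are {g2 stuck-at-0, g3 stuck-at-0, g5 stuck-at-1, g6 stuck-at-0}.
Test 2 (in0=1, in1=1, in2=0): fault-free g1=1, g2=1, g3=1, g4=1, g5=0, g6=1 → 1; observed 1. Eliminates g3 stuck-at-0, g5 stuck-at-1, g6 stuck-at-0.
Only g2 stuck-at-0 is consistent with every test.

g2 stuck-at-0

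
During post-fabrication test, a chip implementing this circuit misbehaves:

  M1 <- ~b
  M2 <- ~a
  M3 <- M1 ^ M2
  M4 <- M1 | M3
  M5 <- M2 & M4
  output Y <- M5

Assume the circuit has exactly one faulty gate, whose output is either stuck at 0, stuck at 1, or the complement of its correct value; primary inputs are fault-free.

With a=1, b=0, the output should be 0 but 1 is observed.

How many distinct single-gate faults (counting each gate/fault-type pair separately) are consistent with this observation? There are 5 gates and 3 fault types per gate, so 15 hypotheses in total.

4

Fault-free: M1=1, M2=0, M3=1, M4=1, M5=0 → 0. Observed 1.
  M1: none of the 3 fault types match ✗
  M2: stuck-at-1, inverted output ✓; others ✗
  M3: none of the 3 fault types match ✗
  M4: none of the 3 fault types match ✗
  M5: stuck-at-1, inverted output ✓; others ✗
Consistent faults: {M2 stuck-at-1, M2 inverted output, M5 stuck-at-1, M5 inverted output} — 4 in all.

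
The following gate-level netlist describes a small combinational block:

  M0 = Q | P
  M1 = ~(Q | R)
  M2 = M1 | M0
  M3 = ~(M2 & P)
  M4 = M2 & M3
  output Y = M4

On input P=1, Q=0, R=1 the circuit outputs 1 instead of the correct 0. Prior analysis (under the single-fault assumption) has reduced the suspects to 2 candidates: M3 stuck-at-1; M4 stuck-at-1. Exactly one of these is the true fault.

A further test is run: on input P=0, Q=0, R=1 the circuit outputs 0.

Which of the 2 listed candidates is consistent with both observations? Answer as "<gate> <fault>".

M3 stuck-at-1

Evaluate each candidate on input P=0, Q=0, R=1:
  M3 stuck-at-1: M0=0, M1=0, M2=0, M3=1 [stuck-at-1], M4=0 → 0 — matches
  M4 stuck-at-1: M0=0, M1=0, M2=0, M3=1, M4=1 [stuck-at-1] → 1 — eliminated
Only M3 stuck-at-1 reproduces the observed 0.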